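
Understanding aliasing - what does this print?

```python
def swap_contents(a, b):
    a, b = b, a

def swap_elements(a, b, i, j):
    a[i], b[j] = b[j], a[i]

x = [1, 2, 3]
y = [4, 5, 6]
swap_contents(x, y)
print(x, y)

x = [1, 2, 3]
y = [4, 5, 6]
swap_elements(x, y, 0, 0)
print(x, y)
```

Key concept: parameter rebinding vs mutation.
Step by step:
`x = [1, 2, 3]` → x = [1, 2, 3]
`y = [4, 5, 6]` → y = [4, 5, 6]
`swap_contents(x, y)` → no visible change to tracked variables
`print(x, y)` → prints [1, 2, 3] [4, 5, 6]
`x = [1, 2, 3]` → x = [1, 2, 3]
`y = [4, 5, 6]` → y = [4, 5, 6]
`swap_elements(x, y, 0, 0)` → x = [4, 2, 3]; y = [1, 5, 6]
`print(x, y)` → prints [4, 2, 3] [1, 5, 6]

Answer:
[1, 2, 3] [4, 5, 6]
[4, 2, 3] [1, 5, 6]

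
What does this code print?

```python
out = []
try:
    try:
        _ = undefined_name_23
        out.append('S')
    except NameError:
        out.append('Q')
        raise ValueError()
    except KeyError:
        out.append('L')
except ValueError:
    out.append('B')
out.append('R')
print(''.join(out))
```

Execution trace: 'Q' (inner except NameError) → 'B' (outer except ValueError) → 'R' (after the try/except). Output: QBR

Answer: QBR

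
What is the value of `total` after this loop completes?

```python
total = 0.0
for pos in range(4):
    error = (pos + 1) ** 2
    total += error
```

Sum of squared losses 1² + 2² + ... + 4²
`total` takes the values: 0.0 → 1.0 → 5.0 → 14.0 → 30.0

Answer: 30.0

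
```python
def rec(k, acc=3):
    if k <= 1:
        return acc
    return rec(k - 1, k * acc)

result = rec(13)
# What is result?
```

Accumulator trace (n, acc): (13, 3) -> (12, 39) -> (11, 468) -> (10, 5148) -> (9, 51480) -> (8, 463320) -> (7, 3706560) -> (6, 25945920) -> (5, 155675520) -> (4, 778377600) -> (3, 3113510400) -> (2, 9340531200) -> (1, 18681062400) -> return 18681062400

Answer: 18681062400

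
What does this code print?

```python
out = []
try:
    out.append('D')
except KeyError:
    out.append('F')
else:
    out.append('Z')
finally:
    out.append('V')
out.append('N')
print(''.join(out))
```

Execution trace: 'D' (try body, no exception) → 'Z' (else) → 'V' (finally) → 'N' (after the try/except). Output: DZVN

Answer: DZVN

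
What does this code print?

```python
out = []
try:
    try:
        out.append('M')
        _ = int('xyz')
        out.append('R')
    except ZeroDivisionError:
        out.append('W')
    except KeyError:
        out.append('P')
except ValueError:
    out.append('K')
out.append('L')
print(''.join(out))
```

Execution trace: 'M' (try body) → 'K' (outer except ValueError) → 'L' (after the try/except). Output: MKL

Answer: MKL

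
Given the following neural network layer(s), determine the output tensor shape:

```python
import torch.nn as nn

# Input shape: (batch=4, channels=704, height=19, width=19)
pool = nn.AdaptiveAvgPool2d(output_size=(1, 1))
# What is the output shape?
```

Input: (4, 704, 19, 19) -> Output: (4, 704, 1, 1)

Answer: (4, 704, 1, 1)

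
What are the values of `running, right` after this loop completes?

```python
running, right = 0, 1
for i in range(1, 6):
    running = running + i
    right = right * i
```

Sum and factorial of 1 to 5
`running, right` takes the values: (0, 1) → (1, 1) → (3, 1) → (3, 2) → (6, 2) → (6, 6) → (10, 6) → (10, 24) → (15, 24) → (15, 120)

Answer: 15, 120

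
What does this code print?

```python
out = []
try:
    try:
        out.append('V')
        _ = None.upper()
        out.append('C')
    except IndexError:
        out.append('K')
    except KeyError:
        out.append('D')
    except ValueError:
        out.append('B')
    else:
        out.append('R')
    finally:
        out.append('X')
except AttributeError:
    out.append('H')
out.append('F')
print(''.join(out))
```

Execution trace: 'V' (inner try body) → 'X' (inner finally) → 'H' (outer except AttributeError) → 'F' (after the try/except). Output: VXHF

Answer: VXHF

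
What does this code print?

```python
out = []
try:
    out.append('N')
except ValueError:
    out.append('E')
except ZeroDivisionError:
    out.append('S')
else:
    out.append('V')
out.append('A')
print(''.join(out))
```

Execution trace: 'N' (try body, no exception) → 'V' (else) → 'A' (after the try/except). Output: NVA

Answer: NVA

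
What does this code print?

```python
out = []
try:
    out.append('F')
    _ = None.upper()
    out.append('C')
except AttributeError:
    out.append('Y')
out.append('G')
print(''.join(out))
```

Execution trace: 'F' (try body) → 'Y' (except AttributeError) → 'G' (after the try/except). Output: FYG

Answer: FYG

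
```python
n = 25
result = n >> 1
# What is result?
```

Trace:
`n = 25` → n = 25
`result = n >> 1` → result = 12
So result = 12

Answer: 12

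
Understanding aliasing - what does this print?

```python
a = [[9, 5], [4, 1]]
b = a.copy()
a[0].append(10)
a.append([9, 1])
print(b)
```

Key concept: shallow copy with nested lists.
Step by step:
`a = [[9, 5], [4, 1]]` → a = [[9, 5], [4, 1]]
`b = a.copy()` → b = [[9, 5], [4, 1]]
`a[0].append(10)` → a = [[9, 5, 10], [4, 1]]; b = [[9, 5, 10], [4, 1]]
`a.append([9, 1])` → a = [[9, 5, 10], [4, 1], [9, 1]]
`print(b)` → prints [[9, 5, 10], [4, 1]]

Answer: [[9, 5, 10], [4, 1]]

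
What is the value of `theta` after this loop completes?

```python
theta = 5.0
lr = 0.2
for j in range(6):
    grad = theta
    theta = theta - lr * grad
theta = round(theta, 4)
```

Gradient descent: w = 5.0 * (1 - 0.2)^6
`theta` takes the values: 5.0 → 4.0 → 3.2 → 2.56 → 2.048 → 1.6384 → 1.31072 → 1.3107

Answer: 1.3107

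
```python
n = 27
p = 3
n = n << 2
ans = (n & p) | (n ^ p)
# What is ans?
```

Trace:
`n = 27` → n = 27
`p = 3` → p = 3
`n = n << 2` → n = 108
`ans = (n & p) | (n ^ p)` → ans = 111
So ans = 111

Answer: 111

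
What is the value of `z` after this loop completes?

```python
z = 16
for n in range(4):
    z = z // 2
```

Halve 4 times: 16 // 2^4 = 1
`z` takes the values: 16 → 8 → 4 → 2 → 1

Answer: 1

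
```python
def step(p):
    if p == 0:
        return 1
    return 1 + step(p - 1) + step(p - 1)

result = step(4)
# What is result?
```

step(p) = 1 + 2·step(p-1), step(0)=1. Closed form: (1+1)·2^4 - 1 = 31.

Answer: 31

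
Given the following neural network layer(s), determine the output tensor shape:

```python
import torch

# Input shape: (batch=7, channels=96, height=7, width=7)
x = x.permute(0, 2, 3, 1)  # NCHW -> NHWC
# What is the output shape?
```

Input: (7, 96, 7, 7) -> Output: (7, 7, 7, 96)

Answer: (7, 7, 7, 96)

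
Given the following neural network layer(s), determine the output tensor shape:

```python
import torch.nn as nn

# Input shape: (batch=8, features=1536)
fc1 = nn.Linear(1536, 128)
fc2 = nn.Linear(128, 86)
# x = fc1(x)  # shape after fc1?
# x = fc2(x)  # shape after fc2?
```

Input: (8, 1536) -> after fc1: (8, 128) -> Output: (8, 86)

Answer: (8, 86)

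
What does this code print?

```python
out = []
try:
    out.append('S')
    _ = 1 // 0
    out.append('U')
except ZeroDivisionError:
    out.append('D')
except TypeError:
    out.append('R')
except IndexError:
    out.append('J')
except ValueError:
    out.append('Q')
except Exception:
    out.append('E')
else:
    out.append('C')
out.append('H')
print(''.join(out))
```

Execution trace: 'S' (try body) → 'D' (except ZeroDivisionError) → 'H' (after the try/except). Output: SDH

Answer: SDH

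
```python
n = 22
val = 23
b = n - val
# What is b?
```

Trace:
`n = 22` → n = 22
`val = 23` → val = 23
`b = n - val` → b = -1
So b = -1

Answer: -1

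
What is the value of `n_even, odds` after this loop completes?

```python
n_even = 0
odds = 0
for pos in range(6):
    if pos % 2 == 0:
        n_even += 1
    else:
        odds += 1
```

Count evens and odds in range(6)
`n_even, odds` takes the values: (0, 0) → (1, 0) → (1, 1) → (2, 1) → (2, 2) → (3, 2) → (3, 3)

Answer: 3, 3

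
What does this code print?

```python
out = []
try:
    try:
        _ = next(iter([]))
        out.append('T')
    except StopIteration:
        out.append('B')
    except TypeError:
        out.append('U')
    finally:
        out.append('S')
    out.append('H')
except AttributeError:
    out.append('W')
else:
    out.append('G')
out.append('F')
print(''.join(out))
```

Execution trace: 'B' (inner except StopIteration) → 'S' (inner finally) → 'H' (try body, no exception) → 'G' (else) → 'F' (after the try/except). Output: BSHGF

Answer: BSHGF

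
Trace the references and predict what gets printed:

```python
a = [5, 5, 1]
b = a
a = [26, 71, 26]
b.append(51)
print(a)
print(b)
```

Key concept: rebinding vs mutation: a is rebound to a new list, b still points at the original.
Step by step:
`a = [5, 5, 1]` → a = [5, 5, 1]
`b = a` → b = [5, 5, 1] (same object as a)
`a = [26, 71, 26]` → a = [26, 71, 26]
`b.append(51)` → b = [5, 5, 1, 51]
`print(a)` → prints [26, 71, 26]
`print(b)` → prints [5, 5, 1, 51]

Answer:
[26, 71, 26]
[5, 5, 1, 51]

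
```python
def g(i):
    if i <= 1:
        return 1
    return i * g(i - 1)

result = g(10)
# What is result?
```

g(10) = 10 * 9 * 8 * 7 * 6 * 5 * 4 * 3 * 2 * 1 = 3628800

Answer: 3628800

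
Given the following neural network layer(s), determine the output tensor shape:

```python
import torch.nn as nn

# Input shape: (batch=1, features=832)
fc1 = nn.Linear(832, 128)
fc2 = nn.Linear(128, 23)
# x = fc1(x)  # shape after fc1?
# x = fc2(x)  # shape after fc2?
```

Input: (1, 832) -> after fc1: (1, 128) -> Output: (1, 23)

Answer: (1, 23)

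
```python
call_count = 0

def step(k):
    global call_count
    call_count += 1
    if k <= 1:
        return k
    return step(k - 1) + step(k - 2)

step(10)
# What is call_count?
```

Calls(k) = 1 + Calls(k-1) + Calls(k-2); Calls(0)=Calls(1)=1. For k=10 this gives 177.

Answer: 177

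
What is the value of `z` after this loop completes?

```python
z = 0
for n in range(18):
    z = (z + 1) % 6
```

Increment mod 6, 18 times = 0
`z` takes the values: 0 → 1 → 2 → 3 → 4 → 5 → 0 → 1 → 2 → 3 → 4 → 5 → 0 → 1 → 2 → 3 → 4 → 5 → 0

Answer: 0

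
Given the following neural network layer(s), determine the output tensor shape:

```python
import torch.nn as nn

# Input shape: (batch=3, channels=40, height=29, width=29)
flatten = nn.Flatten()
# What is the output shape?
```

Input: (3, 40, 29, 29) -> Output: (3, 33640)

Answer: (3, 33640)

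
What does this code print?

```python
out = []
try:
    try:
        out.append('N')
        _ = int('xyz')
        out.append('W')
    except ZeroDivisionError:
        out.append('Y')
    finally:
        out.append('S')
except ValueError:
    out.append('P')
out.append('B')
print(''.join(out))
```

Execution trace: 'N' (inner try body) → 'S' (inner finally) → 'P' (outer except ValueError) → 'B' (after the try/except). Output: NSPB

Answer: NSPB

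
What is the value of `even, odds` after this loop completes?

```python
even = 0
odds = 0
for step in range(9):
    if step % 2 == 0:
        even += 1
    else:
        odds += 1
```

Count evens and odds in range(9)
`even, odds` takes the values: (0, 0) → (1, 0) → (1, 1) → (2, 1) → (2, 2) → (3, 2) → (3, 3) → (4, 3) → (4, 4) → (5, 4)

Answer: 5, 4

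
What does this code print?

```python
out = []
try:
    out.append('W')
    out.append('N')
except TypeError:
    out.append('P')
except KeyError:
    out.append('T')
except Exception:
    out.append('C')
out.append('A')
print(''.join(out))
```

Execution trace: 'W' (try body) → 'N' (try body, no exception) → 'A' (after the try/except). Output: WNA

Answer: WNA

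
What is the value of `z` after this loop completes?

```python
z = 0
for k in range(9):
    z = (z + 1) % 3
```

Increment mod 3, 9 times = 0
`z` takes the values: 0 → 1 → 2 → 0 → 1 → 2 → 0 → 1 → 2 → 0

Answer: 0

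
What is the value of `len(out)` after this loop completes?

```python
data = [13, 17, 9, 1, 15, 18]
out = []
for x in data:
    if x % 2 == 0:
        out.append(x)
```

Count even numbers in [13, 17, 9, 1, 15, 18]
`out` takes the values: [] → [18]
So `len(out)` = 1

Answer: 1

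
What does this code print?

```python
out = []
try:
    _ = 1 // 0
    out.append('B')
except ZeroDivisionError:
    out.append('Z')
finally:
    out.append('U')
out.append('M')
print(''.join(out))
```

Execution trace: 'Z' (except ZeroDivisionError) → 'U' (finally) → 'M' (after the try/except). Output: ZUM

Answer: ZUM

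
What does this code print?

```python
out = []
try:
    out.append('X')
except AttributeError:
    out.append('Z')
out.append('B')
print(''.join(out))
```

Execution trace: 'X' (try body, no exception) → 'B' (after the try/except). Output: XB

Answer: XB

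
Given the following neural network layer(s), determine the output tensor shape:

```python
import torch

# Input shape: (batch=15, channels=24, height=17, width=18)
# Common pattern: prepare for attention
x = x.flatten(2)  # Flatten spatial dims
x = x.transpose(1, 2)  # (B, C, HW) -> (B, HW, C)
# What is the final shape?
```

Input: (15, 24, 17, 18) -> after flatten(2): (15, 24, 306) -> Output: (15, 306, 24)

Answer: (15, 306, 24)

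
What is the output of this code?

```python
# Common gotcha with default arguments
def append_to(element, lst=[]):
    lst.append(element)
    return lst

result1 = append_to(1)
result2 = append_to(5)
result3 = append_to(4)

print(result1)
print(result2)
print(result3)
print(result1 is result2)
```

Key concept: mutable default argument gotcha.
Step by step:
`result1 = append_to(1)` → result1 = [1]
`result2 = append_to(5)` → result1 = [1, 5] (same object as result2); result2 = [1, 5] (same object as result1)
`result3 = append_to(4)` → result1 = [1, 5, 4] (same object as result2, result3); result2 = [1, 5, 4] (same object as result1, result3); result3 = [1, 5, 4] (same object as result1, result2)
`print(result1)` → prints [1, 5, 4]
`print(result2)` → prints [1, 5, 4]
`print(result3)` → prints [1, 5, 4]
`print(result1 is result2)` → prints True

Answer:
[1, 5, 4]
[1, 5, 4]
[1, 5, 4]
True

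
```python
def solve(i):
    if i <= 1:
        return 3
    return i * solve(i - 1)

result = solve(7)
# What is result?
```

solve(7) = 7 * 6 * 5 * 4 * 3 * 2 * 3 = 15120

Answer: 15120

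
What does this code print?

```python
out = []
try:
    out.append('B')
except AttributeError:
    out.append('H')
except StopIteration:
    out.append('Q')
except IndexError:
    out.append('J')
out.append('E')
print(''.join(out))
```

Execution trace: 'B' (try body, no exception) → 'E' (after the try/except). Output: BE

Answer: BE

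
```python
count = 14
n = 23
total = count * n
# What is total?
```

Trace:
`count = 14` → count = 14
`n = 23` → n = 23
`total = count * n` → total = 322
So total = 322

Answer: 322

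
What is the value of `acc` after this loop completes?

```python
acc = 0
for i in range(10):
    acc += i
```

Sum of 0 to 9 = 45
`acc` takes the values: 0 → 1 → 3 → 6 → 10 → 15 → 21 → 28 → 36 → 45

Answer: 45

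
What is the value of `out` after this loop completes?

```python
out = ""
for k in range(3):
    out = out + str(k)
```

Concatenate digits 0 to 2
`out` takes the values: "" → "0" → "01" → "012"

Answer: "012"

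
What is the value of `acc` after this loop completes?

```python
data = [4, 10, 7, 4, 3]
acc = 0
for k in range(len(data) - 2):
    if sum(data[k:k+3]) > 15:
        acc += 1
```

Count windows with sum > 15
`acc` takes the values: 0 → 1 → 2

Answer: 2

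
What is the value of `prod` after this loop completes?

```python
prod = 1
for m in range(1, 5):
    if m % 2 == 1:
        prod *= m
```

Product of odd numbers 1 to 4
`prod` takes the values: 1 → 3

Answer: 3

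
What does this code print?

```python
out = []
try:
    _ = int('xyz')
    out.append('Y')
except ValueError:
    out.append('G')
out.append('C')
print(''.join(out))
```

Execution trace: 'G' (except ValueError) → 'C' (after the try/except). Output: GC

Answer: GC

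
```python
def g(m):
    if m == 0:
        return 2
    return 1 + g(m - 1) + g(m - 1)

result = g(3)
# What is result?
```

g(m) = 1 + 2·g(m-1), g(0)=2. Closed form: (2+1)·2^3 - 1 = 23.

Answer: 23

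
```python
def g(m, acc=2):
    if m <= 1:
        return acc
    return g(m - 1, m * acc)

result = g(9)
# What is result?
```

Accumulator trace (n, acc): (9, 2) -> (8, 18) -> (7, 144) -> (6, 1008) -> (5, 6048) -> (4, 30240) -> (3, 120960) -> (2, 362880) -> (1, 725760) -> return 725760

Answer: 725760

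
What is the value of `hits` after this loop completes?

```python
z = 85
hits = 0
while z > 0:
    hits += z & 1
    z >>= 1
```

Count set bits in 85 (binary: 0b1010101)
`hits` takes the values: 0 → 1 → 2 → 3 → 4

Answer: 4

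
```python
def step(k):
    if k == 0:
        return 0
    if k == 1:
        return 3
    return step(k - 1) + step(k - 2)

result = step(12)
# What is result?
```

Build up from base cases: step(0)=0, step(1)=3, step(2)=3, step(3)=6, step(4)=9, step(5)=15, step(6)=24, ..., step(12)=432

Answer: 432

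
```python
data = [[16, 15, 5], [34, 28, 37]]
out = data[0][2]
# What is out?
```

Trace:
`data = [[16, 15, 5], [34, 28, 37]]` → data = [[16, 15, 5], [34, 28, 37]]
`out = data[0][2]` → out = 5
So out = 5

Answer: 5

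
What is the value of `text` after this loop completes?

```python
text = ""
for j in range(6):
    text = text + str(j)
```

Concatenate digits 0 to 5
`text` takes the values: "" → "0" → "01" → "012" → "0123" → "01234" → "012345"

Answer: "012345"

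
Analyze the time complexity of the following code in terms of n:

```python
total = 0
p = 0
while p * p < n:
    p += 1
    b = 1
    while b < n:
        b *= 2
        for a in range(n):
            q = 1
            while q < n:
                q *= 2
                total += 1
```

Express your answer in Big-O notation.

Each loop level contributes: √n × log n × n × log n. Multiplying the contributions gives O(n√n log² n).

Answer: O(n√n log² n)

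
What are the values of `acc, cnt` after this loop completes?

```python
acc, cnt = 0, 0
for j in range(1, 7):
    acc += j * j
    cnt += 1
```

Sum of squares and count
`acc, cnt` takes the values: (0, 0) → (1, 0) → (1, 1) → (5, 1) → (5, 2) → (14, 2) → (14, 3) → (30, 3) → (30, 4) → (55, 4) → (55, 5) → (91, 5) → (91, 6)

Answer: 91, 6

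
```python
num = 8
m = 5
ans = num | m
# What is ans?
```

Trace:
`num = 8` → num = 8
`m = 5` → m = 5
`ans = num | m` → ans = 13
So ans = 13

Answer: 13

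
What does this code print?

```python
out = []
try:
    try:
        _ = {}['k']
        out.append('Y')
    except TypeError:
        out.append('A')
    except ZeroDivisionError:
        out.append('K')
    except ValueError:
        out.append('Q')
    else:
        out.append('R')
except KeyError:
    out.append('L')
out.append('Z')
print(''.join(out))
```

Execution trace: 'L' (outer except KeyError) → 'Z' (after the try/except). Output: LZ

Answer: LZ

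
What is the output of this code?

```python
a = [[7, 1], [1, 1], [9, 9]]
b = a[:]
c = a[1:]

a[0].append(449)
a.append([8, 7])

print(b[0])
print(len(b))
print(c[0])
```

Key concept: slice with nested mutation.
Step by step:
`a = [[7, 1], [1, 1], [9, 9]]` → a = [[7, 1], [1, 1], [9, 9]]
`b = a[:]` → b = [[7, 1], [1, 1], [9, 9]]
`c = a[1:]` → c = [[1, 1], [9, 9]]
`a[0].append(449)` → a = [[7, 1, 449], [1, 1], [9, 9]]; b = [[7, 1, 449], [1, 1], [9, 9]]
`a.append([8, 7])` → a = [[7, 1, 449], [1, 1], [9, 9], [8, 7]]
`print(b[0])` → prints [7, 1, 449]
`print(len(b))` → prints 3
`print(c[0])` → prints [1, 1]

Answer:
[7, 1, 449]
3
[1, 1]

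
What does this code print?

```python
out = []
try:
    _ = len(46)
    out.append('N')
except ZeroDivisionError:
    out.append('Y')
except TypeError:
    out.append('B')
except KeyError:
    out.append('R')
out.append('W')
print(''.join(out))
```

Execution trace: 'B' (except TypeError) → 'W' (after the try/except). Output: BW

Answer: BW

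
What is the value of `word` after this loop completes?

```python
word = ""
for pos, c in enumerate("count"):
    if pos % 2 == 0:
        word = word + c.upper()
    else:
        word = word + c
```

Uppercase even positions in 'count'
`word` takes the values: "" → "C" → "Co" → "CoU" → "CoUn" → "CoUnT"

Answer: "CoUnT"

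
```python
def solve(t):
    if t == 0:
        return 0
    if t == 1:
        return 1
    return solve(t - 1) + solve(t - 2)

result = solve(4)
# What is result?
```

Build up from base cases: solve(0)=0, solve(1)=1, solve(2)=1, solve(3)=2, solve(4)=3

Answer: 3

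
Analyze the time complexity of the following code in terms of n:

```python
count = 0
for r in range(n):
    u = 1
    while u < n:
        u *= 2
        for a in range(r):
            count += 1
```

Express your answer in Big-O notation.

Each loop level contributes: n × log n × n. Multiplying the contributions gives O(n^2 log n).

Answer: O(n^2 log n)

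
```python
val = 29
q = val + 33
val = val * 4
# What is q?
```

Trace:
`val = 29` → val = 29
`q = val + 33` → q = 62
`val = val * 4` → val = 116
So q = 62

Answer: 62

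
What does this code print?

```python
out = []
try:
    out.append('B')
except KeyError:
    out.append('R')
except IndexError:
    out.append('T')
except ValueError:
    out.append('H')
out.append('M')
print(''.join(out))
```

Execution trace: 'B' (try body, no exception) → 'M' (after the try/except). Output: BM

Answer: BM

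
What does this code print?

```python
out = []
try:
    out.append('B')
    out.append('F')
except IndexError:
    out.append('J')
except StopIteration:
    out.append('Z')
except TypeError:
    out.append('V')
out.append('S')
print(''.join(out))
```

Execution trace: 'B' (try body) → 'F' (try body, no exception) → 'S' (after the try/except). Output: BFS

Answer: BFS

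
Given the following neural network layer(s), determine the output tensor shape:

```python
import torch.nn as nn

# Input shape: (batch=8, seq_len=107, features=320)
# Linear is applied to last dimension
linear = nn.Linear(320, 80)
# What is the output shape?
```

Input: (8, 107, 320) -> Output: (8, 107, 80)

Answer: (8, 107, 80)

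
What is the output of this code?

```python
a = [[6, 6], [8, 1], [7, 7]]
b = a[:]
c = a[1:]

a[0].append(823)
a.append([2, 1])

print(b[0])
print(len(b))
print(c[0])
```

Key concept: slice with nested mutation.
Step by step:
`a = [[6, 6], [8, 1], [7, 7]]` → a = [[6, 6], [8, 1], [7, 7]]
`b = a[:]` → b = [[6, 6], [8, 1], [7, 7]]
`c = a[1:]` → c = [[8, 1], [7, 7]]
`a[0].append(823)` → a = [[6, 6, 823], [8, 1], [7, 7]]; b = [[6, 6, 823], [8, 1], [7, 7]]
`a.append([2, 1])` → a = [[6, 6, 823], [8, 1], [7, 7], [2, 1]]
`print(b[0])` → prints [6, 6, 823]
`print(len(b))` → prints 3
`print(c[0])` → prints [8, 1]

Answer:
[6, 6, 823]
3
[8, 1]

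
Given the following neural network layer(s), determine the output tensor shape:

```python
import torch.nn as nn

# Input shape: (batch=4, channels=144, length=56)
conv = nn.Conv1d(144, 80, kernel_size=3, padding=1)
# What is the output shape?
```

Input: (4, 144, 56) -> Output: (4, 80, 56)

Answer: (4, 80, 56)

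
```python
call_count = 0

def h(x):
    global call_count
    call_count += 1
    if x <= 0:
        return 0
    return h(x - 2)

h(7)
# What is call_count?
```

Linear recursion stepping by 2: 5 calls from x=7 down to ≤0.

Answer: 5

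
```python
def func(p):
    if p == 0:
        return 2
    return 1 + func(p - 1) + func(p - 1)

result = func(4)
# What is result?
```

func(p) = 1 + 2·func(p-1), func(0)=2. Closed form: (2+1)·2^4 - 1 = 47.

Answer: 47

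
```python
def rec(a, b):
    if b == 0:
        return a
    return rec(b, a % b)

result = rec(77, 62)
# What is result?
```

rec(77, 62) -> rec(62, 15) -> rec(15, 2) -> rec(2, 1) -> rec(1, 0) -> 1

Answer: 1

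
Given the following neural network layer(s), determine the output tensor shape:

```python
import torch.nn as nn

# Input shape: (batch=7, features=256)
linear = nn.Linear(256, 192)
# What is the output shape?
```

Input: (7, 256) -> Output: (7, 192)

Answer: (7, 192)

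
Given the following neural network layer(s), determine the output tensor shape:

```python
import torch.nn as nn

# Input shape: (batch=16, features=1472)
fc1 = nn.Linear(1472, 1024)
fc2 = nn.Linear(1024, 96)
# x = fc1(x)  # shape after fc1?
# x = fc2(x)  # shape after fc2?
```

Input: (16, 1472) -> after fc1: (16, 1024) -> Output: (16, 96)

Answer: (16, 96)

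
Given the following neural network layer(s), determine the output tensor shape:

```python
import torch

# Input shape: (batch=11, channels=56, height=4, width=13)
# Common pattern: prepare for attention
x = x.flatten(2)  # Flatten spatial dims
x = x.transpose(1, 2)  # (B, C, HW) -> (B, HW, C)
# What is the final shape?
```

Input: (11, 56, 4, 13) -> after flatten(2): (11, 56, 52) -> Output: (11, 52, 56)

Answer: (11, 52, 56)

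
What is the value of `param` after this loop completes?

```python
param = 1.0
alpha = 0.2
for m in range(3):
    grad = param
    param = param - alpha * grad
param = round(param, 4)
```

Gradient descent: w = 1.0 * (1 - 0.2)^3
`param` takes the values: 1.0 → 0.8 → 0.64 → 0.512

Answer: 0.512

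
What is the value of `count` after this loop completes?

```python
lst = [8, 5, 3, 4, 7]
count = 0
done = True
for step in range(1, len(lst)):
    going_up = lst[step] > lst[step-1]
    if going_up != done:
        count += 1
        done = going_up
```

Count direction changes in [8, 5, 3, 4, 7]
`count` takes the values: 0 → 1 → 2

Answer: 2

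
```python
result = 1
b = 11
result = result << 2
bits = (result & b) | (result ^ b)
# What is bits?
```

Trace:
`result = 1` → result = 1
`b = 11` → b = 11
`result = result << 2` → result = 4
`bits = (result & b) | (result ^ b)` → bits = 15
So bits = 15

Answer: 15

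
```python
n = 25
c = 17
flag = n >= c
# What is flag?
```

Trace:
`n = 25` → n = 25
`c = 17` → c = 17
`flag = n >= c` → flag = True
So flag = True

Answer: True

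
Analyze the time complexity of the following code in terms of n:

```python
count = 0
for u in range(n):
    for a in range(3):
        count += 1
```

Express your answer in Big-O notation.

Each loop level contributes: n × 1. Multiplying the contributions gives O(n).

Answer: O(n)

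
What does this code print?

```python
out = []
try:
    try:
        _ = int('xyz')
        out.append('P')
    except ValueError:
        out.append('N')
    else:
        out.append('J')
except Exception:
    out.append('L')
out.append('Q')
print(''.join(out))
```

Execution trace: 'N' (inner except ValueError) → 'Q' (after the try/except). Output: NQ

Answer: NQ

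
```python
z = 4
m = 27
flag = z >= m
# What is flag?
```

Trace:
`z = 4` → z = 4
`m = 27` → m = 27
`flag = z >= m` → flag = False
So flag = False

Answer: False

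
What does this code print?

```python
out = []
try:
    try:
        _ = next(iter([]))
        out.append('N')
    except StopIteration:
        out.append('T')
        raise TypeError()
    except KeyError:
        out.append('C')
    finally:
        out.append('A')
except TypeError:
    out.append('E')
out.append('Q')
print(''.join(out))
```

Execution trace: 'T' (inner except StopIteration) → 'A' (inner finally) → 'E' (outer except TypeError) → 'Q' (after the try/except). Output: TAEQ

Answer: TAEQ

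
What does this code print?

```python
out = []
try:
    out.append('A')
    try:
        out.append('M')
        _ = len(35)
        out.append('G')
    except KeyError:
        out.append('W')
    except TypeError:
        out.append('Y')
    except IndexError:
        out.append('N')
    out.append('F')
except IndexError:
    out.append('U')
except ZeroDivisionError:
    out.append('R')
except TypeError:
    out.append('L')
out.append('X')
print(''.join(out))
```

Execution trace: 'A' (try body) → 'M' (inner try body) → 'Y' (inner except TypeError) → 'F' (try body, no exception) → 'X' (after the try/except). Output: AMYFX

Answer: AMYFX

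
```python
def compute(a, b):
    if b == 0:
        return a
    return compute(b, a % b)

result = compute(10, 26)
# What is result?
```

compute(10, 26) -> compute(26, 10) -> compute(10, 6) -> compute(6, 4) -> compute(4, 2) -> compute(2, 0) -> 2

Answer: 2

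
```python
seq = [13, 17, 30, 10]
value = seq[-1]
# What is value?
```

Trace:
`seq = [13, 17, 30, 10]` → seq = [13, 17, 30, 10]
`value = seq[-1]` → value = 10
So value = 10

Answer: 10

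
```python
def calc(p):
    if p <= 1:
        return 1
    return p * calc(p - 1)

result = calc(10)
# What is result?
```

calc(10) = 10 * 9 * 8 * 7 * 6 * 5 * 4 * 3 * 2 * 1 = 3628800

Answer: 3628800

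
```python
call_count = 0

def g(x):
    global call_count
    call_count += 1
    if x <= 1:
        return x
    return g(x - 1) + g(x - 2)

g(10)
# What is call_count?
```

Calls(x) = 1 + Calls(x-1) + Calls(x-2); Calls(0)=Calls(1)=1. For x=10 this gives 177.

Answer: 177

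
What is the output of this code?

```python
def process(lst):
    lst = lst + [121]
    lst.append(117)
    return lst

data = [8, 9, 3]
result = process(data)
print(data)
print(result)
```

Key concept: rebinding parameter vs mutation.
Step by step:
`data = [8, 9, 3]` → data = [8, 9, 3]
`result = process(data)` → result = [8, 9, 3, 121, 117]
`print(data)` → prints [8, 9, 3]
`print(result)` → prints [8, 9, 3, 121, 117]

Answer:
[8, 9, 3]
[8, 9, 3, 121, 117]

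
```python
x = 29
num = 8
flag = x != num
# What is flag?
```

Trace:
`x = 29` → x = 29
`num = 8` → num = 8
`flag = x != num` → flag = True
So flag = True

Answer: True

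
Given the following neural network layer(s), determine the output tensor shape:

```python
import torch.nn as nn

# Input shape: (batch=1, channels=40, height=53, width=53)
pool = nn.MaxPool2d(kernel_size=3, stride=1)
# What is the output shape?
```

Input: (1, 40, 53, 53) -> Output: (1, 40, 51, 51)

Answer: (1, 40, 51, 51)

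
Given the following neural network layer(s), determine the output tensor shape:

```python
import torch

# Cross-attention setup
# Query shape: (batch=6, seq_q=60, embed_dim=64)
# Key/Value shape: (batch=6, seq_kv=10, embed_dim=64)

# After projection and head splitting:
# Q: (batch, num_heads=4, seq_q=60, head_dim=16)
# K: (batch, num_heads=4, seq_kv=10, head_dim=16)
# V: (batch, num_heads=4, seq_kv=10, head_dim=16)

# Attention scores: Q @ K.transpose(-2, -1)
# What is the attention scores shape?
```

Input: (6, 60, 64) -> Output: (6, 4, 60, 10)

Answer: (6, 4, 60, 10)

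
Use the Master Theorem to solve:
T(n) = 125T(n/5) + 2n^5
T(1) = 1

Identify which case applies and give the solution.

a=125, b=5, f(n)=2n^5. log_5(125) = 3. Since c=5 > 3 and the regularity condition holds (125(n/5)^5 = (125/5^5)n^5 with 125/5^5 < 1), Case 3 applies: T(n) = Θ(f(n)) = O(n^5).

Answer: O(n^5) - Case 3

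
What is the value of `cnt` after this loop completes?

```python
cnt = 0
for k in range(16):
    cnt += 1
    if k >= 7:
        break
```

Loop breaks when k reaches 7, cnt is 8
`cnt` takes the values: 0 → 1 → 2 → 3 → 4 → 5 → 6 → 7 → 8

Answer: 8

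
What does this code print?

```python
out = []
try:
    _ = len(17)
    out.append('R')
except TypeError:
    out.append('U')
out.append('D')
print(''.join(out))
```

Execution trace: 'U' (except TypeError) → 'D' (after the try/except). Output: UD

Answer: UD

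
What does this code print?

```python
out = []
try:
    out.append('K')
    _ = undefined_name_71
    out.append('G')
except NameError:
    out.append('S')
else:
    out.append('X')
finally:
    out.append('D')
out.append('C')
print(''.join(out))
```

Execution trace: 'K' (try body) → 'S' (except NameError) → 'D' (finally) → 'C' (after the try/except). Output: KSDC

Answer: KSDC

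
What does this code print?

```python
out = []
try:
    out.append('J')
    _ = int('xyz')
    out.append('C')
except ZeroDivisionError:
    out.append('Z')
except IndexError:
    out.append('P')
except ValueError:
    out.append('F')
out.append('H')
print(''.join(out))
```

Execution trace: 'J' (try body) → 'F' (except ValueError) → 'H' (after the try/except). Output: JFH

Answer: JFH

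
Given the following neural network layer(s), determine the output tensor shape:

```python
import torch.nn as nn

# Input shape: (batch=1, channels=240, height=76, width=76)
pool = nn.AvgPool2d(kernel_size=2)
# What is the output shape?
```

Input: (1, 240, 76, 76) -> Output: (1, 240, 38, 38)

Answer: (1, 240, 38, 38)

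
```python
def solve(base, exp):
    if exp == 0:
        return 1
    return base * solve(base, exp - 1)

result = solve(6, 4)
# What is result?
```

solve(6, 4) = 6 * 6 * 6 * 6 = 1296

Answer: 1296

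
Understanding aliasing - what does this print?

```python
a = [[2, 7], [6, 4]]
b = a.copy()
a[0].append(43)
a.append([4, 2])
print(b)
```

Key concept: shallow copy with nested lists.
Step by step:
`a = [[2, 7], [6, 4]]` → a = [[2, 7], [6, 4]]
`b = a.copy()` → b = [[2, 7], [6, 4]]
`a[0].append(43)` → a = [[2, 7, 43], [6, 4]]; b = [[2, 7, 43], [6, 4]]
`a.append([4, 2])` → a = [[2, 7, 43], [6, 4], [4, 2]]
`print(b)` → prints [[2, 7, 43], [6, 4]]

Answer: [[2, 7, 43], [6, 4]]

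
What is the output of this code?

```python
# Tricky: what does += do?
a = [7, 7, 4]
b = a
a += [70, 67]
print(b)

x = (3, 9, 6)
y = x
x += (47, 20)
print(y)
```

Key concept: += behavior differs for mutable vs immutable.
Step by step:
`a = [7, 7, 4]` → a = [7, 7, 4]
`b = a` → b = [7, 7, 4] (same object as a)
`a += [70, 67]` → a = [7, 7, 4, 70, 67] (same object as b); b = [7, 7, 4, 70, 67] (same object as a)
`print(b)` → prints [7, 7, 4, 70, 67]
`x = (3, 9, 6)` → x = (3, 9, 6)
`y = x` → y = (3, 9, 6)
`x += (47, 20)` → x = (3, 9, 6, 47, 20)
`print(y)` → prints (3, 9, 6)

Answer:
[7, 7, 4, 70, 67]
(3, 9, 6)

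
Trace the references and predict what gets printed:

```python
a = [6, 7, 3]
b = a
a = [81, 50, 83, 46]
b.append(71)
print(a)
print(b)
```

Key concept: rebinding vs mutation: a is rebound to a new list, b still points at the original.
Step by step:
`a = [6, 7, 3]` → a = [6, 7, 3]
`b = a` → b = [6, 7, 3] (same object as a)
`a = [81, 50, 83, 46]` → a = [81, 50, 83, 46]
`b.append(71)` → b = [6, 7, 3, 71]
`print(a)` → prints [81, 50, 83, 46]
`print(b)` → prints [6, 7, 3, 71]

Answer:
[81, 50, 83, 46]
[6, 7, 3, 71]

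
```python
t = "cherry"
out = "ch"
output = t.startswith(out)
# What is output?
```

Trace:
`t = "cherry"` → t = 'cherry'
`out = "ch"` → out = 'ch'
`output = t.startswith(out)` → output = True
So output = True

Answer: True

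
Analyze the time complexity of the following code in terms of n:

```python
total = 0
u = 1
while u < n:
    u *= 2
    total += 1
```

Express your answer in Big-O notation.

Each loop level contributes: log n. Multiplying the contributions gives O(log n).

Answer: O(log n)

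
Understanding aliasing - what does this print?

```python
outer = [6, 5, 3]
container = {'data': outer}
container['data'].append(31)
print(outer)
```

Key concept: dict holds reference to list.
Step by step:
`outer = [6, 5, 3]` → outer = [6, 5, 3]
`container = {'data': outer}` → container = {'data': [6, 5, 3]}
`container['data'].append(31)` → outer = [6, 5, 3, 31]; container = {'data': [6, 5, 3, 31]}
`print(outer)` → prints [6, 5, 3, 31]

Answer: [6, 5, 3, 31]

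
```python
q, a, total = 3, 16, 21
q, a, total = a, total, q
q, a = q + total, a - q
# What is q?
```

Trace:
`q, a, total = 3, 16, 21` → q = 3; a = 16; total = 21
`q, a, total = a, total, q` → q = 16; a = 21; total = 3
`q, a = q + total, a - q` → q = 19; a = 5
So q = 19

Answer: 19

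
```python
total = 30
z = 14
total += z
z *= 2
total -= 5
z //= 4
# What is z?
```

Trace:
`total = 30` → total = 30
`z = 14` → z = 14
`total += z` → total = 44
`z *= 2` → z = 28
`total -= 5` → total = 39
`z //= 4` → z = 7
So z = 7

Answer: 7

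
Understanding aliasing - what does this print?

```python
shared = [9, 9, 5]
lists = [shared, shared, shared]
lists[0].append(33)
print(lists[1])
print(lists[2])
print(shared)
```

Key concept: list of same reference.
Step by step:
`shared = [9, 9, 5]` → shared = [9, 9, 5]
`lists = [shared, shared, shared]` → lists = [[9, 9, 5], [9, 9, 5], [9, 9, 5]]
`lists[0].append(33)` → shared = [9, 9, 5, 33]; lists = [[9, 9, 5, 33], [9, 9, 5, 33], [9, 9, 5, 33]]
`print(lists[1])` → prints [9, 9, 5, 33]
`print(lists[2])` → prints [9, 9, 5, 33]
`print(shared)` → prints [9, 9, 5, 33]

Answer:
[9, 9, 5, 33]
[9, 9, 5, 33]
[9, 9, 5, 33]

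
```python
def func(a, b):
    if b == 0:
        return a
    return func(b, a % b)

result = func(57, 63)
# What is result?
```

func(57, 63) -> func(63, 57) -> func(57, 6) -> func(6, 3) -> func(3, 0) -> 3

Answer: 3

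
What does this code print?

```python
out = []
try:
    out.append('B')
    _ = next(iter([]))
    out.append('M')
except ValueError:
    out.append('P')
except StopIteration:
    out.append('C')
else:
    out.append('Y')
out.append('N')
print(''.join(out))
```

Execution trace: 'B' (try body) → 'C' (except StopIteration) → 'N' (after the try/except). Output: BCN

Answer: BCN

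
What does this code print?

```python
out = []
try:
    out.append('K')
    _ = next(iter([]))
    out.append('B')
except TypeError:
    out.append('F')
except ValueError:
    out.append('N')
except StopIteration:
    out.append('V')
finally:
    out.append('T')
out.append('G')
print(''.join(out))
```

Execution trace: 'K' (try body) → 'V' (except StopIteration) → 'T' (finally) → 'G' (after the try/except). Output: KVTG

Answer: KVTG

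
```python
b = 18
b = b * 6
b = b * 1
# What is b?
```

Trace:
`b = 18` → b = 18
`b = b * 6` → b = 108
`b = b * 1` → b = 108
So b = 108

Answer: 108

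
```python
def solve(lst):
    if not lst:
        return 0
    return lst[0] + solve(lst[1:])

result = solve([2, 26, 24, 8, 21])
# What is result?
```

2 + 26 + 24 + 8 + 21 + 0 = 81

Answer: 81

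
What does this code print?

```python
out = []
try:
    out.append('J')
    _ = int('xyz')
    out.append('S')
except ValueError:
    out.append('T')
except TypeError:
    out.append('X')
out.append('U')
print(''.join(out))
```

Execution trace: 'J' (try body) → 'T' (except ValueError) → 'U' (after the try/except). Output: JTU

Answer: JTU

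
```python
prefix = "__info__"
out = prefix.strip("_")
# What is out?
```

Trace:
`prefix = "__info__"` → prefix = '__info__'
`out = prefix.strip("_")` → out = 'info'
So out = 'info'

Answer: 'info'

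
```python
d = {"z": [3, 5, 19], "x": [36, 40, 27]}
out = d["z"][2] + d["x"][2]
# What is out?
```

Trace:
`d = {"z": [3, 5, 19], "x": [36, 40, 27]}` → d = {'z': [3, 5, 19], 'x': [36, 40, 27]}
`out = d["z"][2] + d["x"][2]` → out = 46
So out = 46

Answer: 46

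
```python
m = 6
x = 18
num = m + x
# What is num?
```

Trace:
`m = 6` → m = 6
`x = 18` → x = 18
`num = m + x` → num = 24
So num = 24

Answer: 24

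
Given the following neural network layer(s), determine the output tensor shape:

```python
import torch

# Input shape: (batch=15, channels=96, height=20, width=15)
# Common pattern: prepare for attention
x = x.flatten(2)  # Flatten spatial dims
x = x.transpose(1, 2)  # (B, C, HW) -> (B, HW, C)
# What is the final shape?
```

Input: (15, 96, 20, 15) -> after flatten(2): (15, 96, 300) -> Output: (15, 300, 96)

Answer: (15, 300, 96)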